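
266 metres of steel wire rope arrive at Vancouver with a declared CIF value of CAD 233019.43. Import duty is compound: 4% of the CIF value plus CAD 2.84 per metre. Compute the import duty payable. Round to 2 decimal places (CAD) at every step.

Ad valorem component: 233019.43 × 4% = 9320.78
Specific component: 266 × 2.84 = 755.44
Import duty = 9320.78 + 755.44 = 10076.22

Import duty: CAD 10076.22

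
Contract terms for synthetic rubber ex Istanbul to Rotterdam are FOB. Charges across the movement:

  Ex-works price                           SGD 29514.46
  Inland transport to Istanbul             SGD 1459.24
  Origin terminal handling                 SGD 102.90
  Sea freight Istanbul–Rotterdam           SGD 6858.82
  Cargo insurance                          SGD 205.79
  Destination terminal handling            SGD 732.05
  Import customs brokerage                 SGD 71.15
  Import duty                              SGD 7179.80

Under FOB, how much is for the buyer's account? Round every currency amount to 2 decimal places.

Buyer's account: SGD 15047.61

FOB: the seller bears costs until goods are on board at the origin port; the buyer bears freight, insurance and all costs thereafter.
Seller's account: goods 29514.46 + inland to port 1459.24 + origin terminal 102.90 = 31076.60
Buyer's account: freight 6858.82 + insurance 205.79 + destination terminal 732.05 + brokerage 71.15 + duty 7179.80 = 15047.61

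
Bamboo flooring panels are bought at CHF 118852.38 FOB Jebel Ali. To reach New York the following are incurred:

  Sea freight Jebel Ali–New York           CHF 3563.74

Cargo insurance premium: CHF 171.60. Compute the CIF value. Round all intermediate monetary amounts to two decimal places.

CIF value: CHF 122587.72

CIF = FOB price + freight + insurance
CIF = 118852.38 + 3563.74 + 171.60 = 122587.72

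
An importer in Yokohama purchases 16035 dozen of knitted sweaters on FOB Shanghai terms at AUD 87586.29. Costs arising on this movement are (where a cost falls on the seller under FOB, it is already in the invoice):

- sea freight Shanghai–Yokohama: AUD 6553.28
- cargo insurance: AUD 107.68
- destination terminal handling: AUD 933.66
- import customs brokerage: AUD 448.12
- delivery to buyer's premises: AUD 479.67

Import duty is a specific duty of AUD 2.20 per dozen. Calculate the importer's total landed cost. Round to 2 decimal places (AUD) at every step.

FOB: the seller bears costs until goods are on board at the origin port; the buyer bears freight, insurance and all costs thereafter.
CIF value = FOB price + freight + insurance = 87586.29 + 6553.28 + 107.68 = 94247.25
Import duty = 16035 × 2.20 = 35277.00
Buyer bears: freight 6553.28 + insurance 107.68 + destination terminal 933.66 + brokerage 448.12 + delivery 479.67 + duty 35277.00 = 43799.41
Landed cost = invoice 87586.29 + 43799.41 = 131385.70

Total landed cost: AUD 131385.70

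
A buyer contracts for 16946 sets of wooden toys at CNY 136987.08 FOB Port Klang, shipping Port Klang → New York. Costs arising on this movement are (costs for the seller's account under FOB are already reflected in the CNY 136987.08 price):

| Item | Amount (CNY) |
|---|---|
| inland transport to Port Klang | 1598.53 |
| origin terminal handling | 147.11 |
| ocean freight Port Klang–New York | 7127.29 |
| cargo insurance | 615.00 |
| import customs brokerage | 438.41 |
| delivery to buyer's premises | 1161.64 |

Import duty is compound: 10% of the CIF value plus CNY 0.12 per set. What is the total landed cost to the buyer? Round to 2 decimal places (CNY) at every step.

Total landed cost: CNY 162835.88

FOB: the seller bears costs until goods are on board at the origin port; the buyer bears freight, insurance and all costs thereafter.
Already in the invoice (seller's account under FOB): inland to port, origin terminal — exclude.
CIF value = FOB price + freight + insurance = 136987.08 + 7127.29 + 615.00 = 144729.37
Ad valorem component: 144729.37 × 10% = 14472.94
Specific component: 16946 × 0.12 = 2033.52
Import duty = 14472.94 + 2033.52 = 16506.46
Buyer bears: freight 7127.29 + insurance 615.00 + brokerage 438.41 + delivery 1161.64 + duty 16506.46 = 25848.80
Landed cost = invoice 136987.08 + 25848.80 = 162835.88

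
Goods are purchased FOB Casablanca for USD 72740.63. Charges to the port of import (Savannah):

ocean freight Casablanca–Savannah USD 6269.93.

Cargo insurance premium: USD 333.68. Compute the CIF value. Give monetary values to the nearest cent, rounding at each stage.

CIF = FOB price + freight + insurance
CIF = 72740.63 + 6269.93 + 333.68 = 79344.24

CIF value: USD 79344.24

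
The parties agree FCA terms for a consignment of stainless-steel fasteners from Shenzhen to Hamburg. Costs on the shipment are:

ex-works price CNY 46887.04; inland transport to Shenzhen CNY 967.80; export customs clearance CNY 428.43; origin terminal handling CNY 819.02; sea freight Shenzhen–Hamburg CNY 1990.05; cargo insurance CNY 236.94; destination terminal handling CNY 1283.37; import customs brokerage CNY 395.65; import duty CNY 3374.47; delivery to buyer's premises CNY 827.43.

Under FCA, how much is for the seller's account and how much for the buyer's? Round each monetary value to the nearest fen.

Seller: CNY 48283.27; buyer: CNY 8926.93

FCA: the seller delivers export-cleared goods to the carrier; the buyer bears costs from that point.
Seller's account: goods 46887.04 + inland to port 967.80 + export clearance 428.43 = 48283.27
Buyer's account: origin terminal 819.02 + freight 1990.05 + insurance 236.94 + destination terminal 1283.37 + brokerage 395.65 + duty 3374.47 + delivery 827.43 = 8926.93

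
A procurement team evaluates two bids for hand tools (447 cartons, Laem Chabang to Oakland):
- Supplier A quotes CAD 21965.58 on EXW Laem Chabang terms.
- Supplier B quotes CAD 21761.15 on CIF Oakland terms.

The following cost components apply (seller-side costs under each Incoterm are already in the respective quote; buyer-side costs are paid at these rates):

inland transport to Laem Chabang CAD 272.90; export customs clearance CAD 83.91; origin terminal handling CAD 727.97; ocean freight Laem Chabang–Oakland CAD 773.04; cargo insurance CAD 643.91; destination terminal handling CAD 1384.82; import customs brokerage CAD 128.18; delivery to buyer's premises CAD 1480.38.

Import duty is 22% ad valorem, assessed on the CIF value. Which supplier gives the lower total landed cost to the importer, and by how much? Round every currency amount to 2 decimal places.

Supplier B is cheaper by CAD 3301.52

Supplier A (EXW):
CIF value = EXW price + inland to port + export clearance + origin terminal + freight + insurance = 21965.58 + 272.90 + 83.91 + 727.97 + 773.04 + 643.91 = 24467.31
Import duty = 24467.31 × 22% = 5382.81
Buyer bears (A): 272.90 + 83.91 + 727.97 + 773.04 + 643.91 + 1384.82 + 128.18 + 1480.38 = 5495.11
Landed cost (A) = invoice 21965.58 + 5495.11 + duty 5382.81 = 32843.50
Supplier B (CIF):
The CIF price already equals the CIF value: 21761.15
Import duty = 21761.15 × 22% = 4787.45
Buyer bears (B): 1384.82 + 128.18 + 1480.38 = 2993.38
Landed cost (B) = invoice 21761.15 + 2993.38 + duty 4787.45 = 29541.98
Difference = |32843.50 − 29541.98| = 3301.52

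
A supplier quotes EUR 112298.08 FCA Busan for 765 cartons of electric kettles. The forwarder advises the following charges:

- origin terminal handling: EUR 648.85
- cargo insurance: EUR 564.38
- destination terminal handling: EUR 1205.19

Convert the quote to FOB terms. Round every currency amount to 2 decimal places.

FOB price: EUR 112946.93

Not relevant to the conversion: insurance, destination terminal — on the buyer under both terms; not part of either seller's price.
From FCA to FOB, the seller additionally bears: origin terminal.
FOB price = 112298.08 + 648.85 = 112946.93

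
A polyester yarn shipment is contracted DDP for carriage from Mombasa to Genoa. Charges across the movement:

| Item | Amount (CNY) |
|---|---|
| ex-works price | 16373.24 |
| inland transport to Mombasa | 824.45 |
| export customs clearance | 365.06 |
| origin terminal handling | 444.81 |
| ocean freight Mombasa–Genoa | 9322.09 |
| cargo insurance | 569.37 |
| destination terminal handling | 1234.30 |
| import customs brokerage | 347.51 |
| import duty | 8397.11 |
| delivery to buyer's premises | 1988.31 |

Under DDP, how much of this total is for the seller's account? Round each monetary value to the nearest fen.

DDP: the seller bears all costs including import duty.
Seller's account: goods 16373.24 + inland to port 824.45 + export clearance 365.06 + origin terminal 444.81 + freight 9322.09 + insurance 569.37 + destination terminal 1234.30 + brokerage 347.51 + duty 8397.11 + delivery 1988.31 = 39866.25
Buyer's account: 0.00

Seller's account: CNY 39866.25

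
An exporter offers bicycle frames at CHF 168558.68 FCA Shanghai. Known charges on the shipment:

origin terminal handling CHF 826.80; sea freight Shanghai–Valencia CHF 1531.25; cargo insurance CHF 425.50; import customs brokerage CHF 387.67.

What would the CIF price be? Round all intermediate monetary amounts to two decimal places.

CIF price: CHF 171342.23

Not relevant to the conversion: brokerage — on the buyer under both terms; not part of either seller's price.
From FCA to CIF, the seller additionally bears: origin terminal, freight, insurance.
CIF price = 168558.68 + 826.80 + 1531.25 + 425.50 = 171342.23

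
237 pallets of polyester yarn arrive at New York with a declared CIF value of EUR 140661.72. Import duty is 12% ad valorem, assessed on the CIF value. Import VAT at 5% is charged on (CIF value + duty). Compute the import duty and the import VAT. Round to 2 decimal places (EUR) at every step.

Import duty: EUR 16879.41; import VAT: EUR 7877.06

Import duty = 140661.72 × 12% = 16879.41
VAT base = CIF + duty = 140661.72 + 16879.41 = 157541.13
Import VAT = 157541.13 × 5% = 7877.06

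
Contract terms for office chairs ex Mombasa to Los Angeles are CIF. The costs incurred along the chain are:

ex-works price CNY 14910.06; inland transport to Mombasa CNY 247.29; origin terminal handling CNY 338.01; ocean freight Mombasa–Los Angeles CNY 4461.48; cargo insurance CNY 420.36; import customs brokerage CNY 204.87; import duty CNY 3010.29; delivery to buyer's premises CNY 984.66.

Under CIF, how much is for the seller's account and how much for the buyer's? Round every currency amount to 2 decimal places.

Seller: CNY 20377.20; buyer: CNY 4199.82

CIF: the seller pays costs through ocean freight and marine insurance to the destination port.
Seller's account: goods 14910.06 + inland to port 247.29 + origin terminal 338.01 + freight 4461.48 + insurance 420.36 = 20377.20
Buyer's account: brokerage 204.87 + duty 3010.29 + delivery 984.66 = 4199.82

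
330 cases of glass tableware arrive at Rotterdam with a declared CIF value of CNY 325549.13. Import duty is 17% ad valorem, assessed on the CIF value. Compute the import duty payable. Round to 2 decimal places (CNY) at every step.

Import duty: CNY 55343.35

Import duty = 325549.13 × 17% = 55343.35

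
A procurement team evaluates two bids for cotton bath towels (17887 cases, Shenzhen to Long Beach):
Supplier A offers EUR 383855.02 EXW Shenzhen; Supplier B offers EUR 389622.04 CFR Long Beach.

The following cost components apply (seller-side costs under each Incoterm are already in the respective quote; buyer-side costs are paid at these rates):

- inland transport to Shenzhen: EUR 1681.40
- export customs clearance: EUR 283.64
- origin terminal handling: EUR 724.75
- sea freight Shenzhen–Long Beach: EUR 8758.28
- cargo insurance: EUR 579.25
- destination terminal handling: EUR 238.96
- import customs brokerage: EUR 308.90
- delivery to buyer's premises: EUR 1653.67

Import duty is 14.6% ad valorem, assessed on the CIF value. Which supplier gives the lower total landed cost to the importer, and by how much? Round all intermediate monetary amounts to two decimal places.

Supplier B is cheaper by EUR 6510.48

Supplier A (EXW):
CIF value = EXW price + inland to port + export clearance + origin terminal + freight + insurance = 383855.02 + 1681.40 + 283.64 + 724.75 + 8758.28 + 579.25 = 395882.34
Import duty = 395882.34 × 14.6% = 57798.82
Buyer bears (A): 1681.40 + 283.64 + 724.75 + 8758.28 + 579.25 + 238.96 + 308.90 + 1653.67 = 14228.85
Landed cost (A) = invoice 383855.02 + 14228.85 + duty 57798.82 = 455882.69
Supplier B (CFR):
CIF value = CFR price + insurance = 389622.04 + 579.25 = 390201.29
Import duty = 390201.29 × 14.6% = 56969.39
Buyer bears (B): 579.25 + 238.96 + 308.90 + 1653.67 = 2780.78
Landed cost (B) = invoice 389622.04 + 2780.78 + duty 56969.39 = 449372.21
Difference = |455882.69 − 449372.21| = 6510.48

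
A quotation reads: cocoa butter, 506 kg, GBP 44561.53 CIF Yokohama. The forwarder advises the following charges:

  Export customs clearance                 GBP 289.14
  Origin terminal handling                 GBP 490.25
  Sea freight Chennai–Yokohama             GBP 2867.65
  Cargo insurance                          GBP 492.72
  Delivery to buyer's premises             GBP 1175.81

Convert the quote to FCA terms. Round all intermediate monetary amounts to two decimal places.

Not relevant to the conversion: export clearance — on the seller under both CIF and FCA; already in the CIF price and stays in the FCA price. delivery — on the buyer under both terms; not part of either seller's price.
From CIF to FCA, the seller no longer bears: origin terminal, freight, insurance.
FCA price = 44561.53 − 490.25 − 2867.65 − 492.72 = 40710.91

FCA price: GBP 40710.91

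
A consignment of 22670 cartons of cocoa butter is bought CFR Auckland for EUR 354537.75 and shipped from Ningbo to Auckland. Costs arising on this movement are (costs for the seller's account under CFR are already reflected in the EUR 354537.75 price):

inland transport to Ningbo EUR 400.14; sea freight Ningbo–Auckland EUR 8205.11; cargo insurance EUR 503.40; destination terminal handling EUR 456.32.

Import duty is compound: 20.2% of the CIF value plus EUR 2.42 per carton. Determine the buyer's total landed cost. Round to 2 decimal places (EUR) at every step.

CFR: the seller pays costs through ocean freight to the destination port, but not insurance.
Already in the invoice (seller's account under CFR): inland to port, freight — exclude.
CIF value = CFR price + insurance = 354537.75 + 503.40 = 355041.15
Ad valorem component: 355041.15 × 20.2% = 71718.31
Specific component: 22670 × 2.42 = 54861.40
Import duty = 71718.31 + 54861.40 = 126579.71
Buyer bears: insurance 503.40 + destination terminal 456.32 + duty 126579.71 = 127539.43
Landed cost = invoice 354537.75 + 127539.43 = 482077.18

Total landed cost: EUR 482077.18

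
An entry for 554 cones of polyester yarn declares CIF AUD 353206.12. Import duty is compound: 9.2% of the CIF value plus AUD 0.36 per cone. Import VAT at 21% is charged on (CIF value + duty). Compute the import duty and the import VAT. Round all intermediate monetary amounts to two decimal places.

Ad valorem component: 353206.12 × 9.2% = 32494.96
Specific component: 554 × 0.36 = 199.44
Import duty = 32494.96 + 199.44 = 32694.40
VAT base = CIF + duty = 353206.12 + 32694.40 = 385900.52
Import VAT = 385900.52 × 21% = 81039.11

Import duty: AUD 32694.40; import VAT: AUD 81039.11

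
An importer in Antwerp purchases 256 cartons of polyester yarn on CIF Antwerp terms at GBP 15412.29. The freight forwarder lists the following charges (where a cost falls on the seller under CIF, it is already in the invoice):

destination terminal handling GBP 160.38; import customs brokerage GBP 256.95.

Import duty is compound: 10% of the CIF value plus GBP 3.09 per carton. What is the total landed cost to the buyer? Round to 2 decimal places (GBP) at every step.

CIF: the seller pays costs through ocean freight and marine insurance to the destination port.
The CIF price already equals the CIF value: 15412.29
Ad valorem component: 15412.29 × 10% = 1541.23
Specific component: 256 × 3.09 = 791.04
Import duty = 1541.23 + 791.04 = 2332.27
Buyer bears: destination terminal 160.38 + brokerage 256.95 + duty 2332.27 = 2749.60
Landed cost = invoice 15412.29 + 2749.60 = 18161.89

Total landed cost: GBP 18161.89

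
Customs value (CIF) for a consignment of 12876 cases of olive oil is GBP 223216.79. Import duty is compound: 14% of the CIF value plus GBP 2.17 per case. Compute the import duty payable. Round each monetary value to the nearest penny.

Import duty: GBP 59191.27

Ad valorem component: 223216.79 × 14% = 31250.35
Specific component: 12876 × 2.17 = 27940.92
Import duty = 31250.35 + 27940.92 = 59191.27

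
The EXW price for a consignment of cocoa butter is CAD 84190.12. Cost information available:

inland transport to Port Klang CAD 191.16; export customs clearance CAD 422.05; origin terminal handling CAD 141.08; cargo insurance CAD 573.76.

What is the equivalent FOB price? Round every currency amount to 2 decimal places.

FOB price: CAD 84944.41

Not relevant to the conversion: insurance — on the buyer under both terms; not part of either seller's price.
From EXW to FOB, the seller additionally bears: inland to port, export clearance, origin terminal.
FOB price = 84190.12 + 191.16 + 422.05 + 141.08 = 84944.41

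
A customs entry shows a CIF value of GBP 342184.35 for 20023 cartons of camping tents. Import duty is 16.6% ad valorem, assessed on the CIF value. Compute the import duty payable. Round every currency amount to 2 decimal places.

Import duty: GBP 56802.60

Import duty = 342184.35 × 16.6% = 56802.60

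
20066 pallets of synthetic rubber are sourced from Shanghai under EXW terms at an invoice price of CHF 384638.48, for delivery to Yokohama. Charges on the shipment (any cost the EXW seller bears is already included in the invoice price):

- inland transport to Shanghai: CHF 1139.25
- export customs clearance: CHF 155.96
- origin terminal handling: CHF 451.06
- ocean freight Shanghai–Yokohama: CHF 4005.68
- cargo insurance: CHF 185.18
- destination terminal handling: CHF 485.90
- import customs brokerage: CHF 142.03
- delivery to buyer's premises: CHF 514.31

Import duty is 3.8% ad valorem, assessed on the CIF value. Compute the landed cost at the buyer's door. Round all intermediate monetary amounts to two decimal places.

EXW: the seller makes goods available at their premises; the buyer bears all onward costs.
CIF value = EXW price + inland to port + export clearance + origin terminal + freight + insurance = 384638.48 + 1139.25 + 155.96 + 451.06 + 4005.68 + 185.18 = 390575.61
Import duty = 390575.61 × 3.8% = 14841.87
Buyer bears: inland to port 1139.25 + export clearance 155.96 + origin terminal 451.06 + freight 4005.68 + insurance 185.18 + destination terminal 485.90 + brokerage 142.03 + delivery 514.31 + duty 14841.87 = 21921.24
Landed cost = invoice 384638.48 + 21921.24 = 406559.72

Total landed cost: CHF 406559.72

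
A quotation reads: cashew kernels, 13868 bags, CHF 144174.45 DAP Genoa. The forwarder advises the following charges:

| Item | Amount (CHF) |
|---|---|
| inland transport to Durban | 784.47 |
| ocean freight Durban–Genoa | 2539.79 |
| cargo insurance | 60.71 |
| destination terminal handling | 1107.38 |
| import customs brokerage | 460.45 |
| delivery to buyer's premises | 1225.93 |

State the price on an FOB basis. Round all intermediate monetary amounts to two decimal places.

FOB price: CHF 139240.64

Not relevant to the conversion: inland to port — on the seller under both DAP and FOB; already in the DAP price and stays in the FOB price. brokerage — on the buyer under both terms; not part of either seller's price.
From DAP to FOB, the seller no longer bears: freight, insurance, destination terminal, delivery.
FOB price = 144174.45 − 2539.79 − 60.71 − 1107.38 − 1225.93 = 139240.64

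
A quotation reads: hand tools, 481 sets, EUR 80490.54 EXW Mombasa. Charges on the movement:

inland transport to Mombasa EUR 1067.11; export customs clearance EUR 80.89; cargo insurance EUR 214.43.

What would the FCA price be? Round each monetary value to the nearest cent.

FCA price: EUR 81638.54

Not relevant to the conversion: insurance — on the buyer under both terms; not part of either seller's price.
From EXW to FCA, the seller additionally bears: inland to port, export clearance.
FCA price = 80490.54 + 1067.11 + 80.89 = 81638.54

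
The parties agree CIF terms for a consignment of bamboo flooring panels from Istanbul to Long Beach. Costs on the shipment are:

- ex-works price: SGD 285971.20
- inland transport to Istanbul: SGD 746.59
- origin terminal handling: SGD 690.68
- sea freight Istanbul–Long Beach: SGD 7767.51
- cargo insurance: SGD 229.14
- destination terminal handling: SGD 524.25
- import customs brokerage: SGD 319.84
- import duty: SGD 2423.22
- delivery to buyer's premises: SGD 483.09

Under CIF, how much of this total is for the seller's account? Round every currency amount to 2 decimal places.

CIF: the seller pays costs through ocean freight and marine insurance to the destination port.
Seller's account: goods 285971.20 + inland to port 746.59 + origin terminal 690.68 + freight 7767.51 + insurance 229.14 = 295405.12
Buyer's account: destination terminal 524.25 + brokerage 319.84 + duty 2423.22 + delivery 483.09 = 3750.40

Seller's account: SGD 295405.12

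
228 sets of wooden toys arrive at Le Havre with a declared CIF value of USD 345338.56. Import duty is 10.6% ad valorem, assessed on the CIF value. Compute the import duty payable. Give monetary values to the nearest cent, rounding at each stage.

Import duty: USD 36605.89

Import duty = 345338.56 × 10.6% = 36605.89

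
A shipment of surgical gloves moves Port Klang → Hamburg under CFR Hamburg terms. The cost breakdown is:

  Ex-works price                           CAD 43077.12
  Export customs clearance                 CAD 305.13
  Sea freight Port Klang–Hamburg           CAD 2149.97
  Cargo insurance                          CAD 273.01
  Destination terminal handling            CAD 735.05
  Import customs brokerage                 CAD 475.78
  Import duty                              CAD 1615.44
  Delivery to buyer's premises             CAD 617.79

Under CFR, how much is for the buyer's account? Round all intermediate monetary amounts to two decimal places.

CFR: the seller pays costs through ocean freight to the destination port, but not insurance.
Seller's account: goods 43077.12 + export clearance 305.13 + freight 2149.97 = 45532.22
Buyer's account: insurance 273.01 + destination terminal 735.05 + brokerage 475.78 + duty 1615.44 + delivery 617.79 = 3717.07

Buyer's account: CAD 3717.07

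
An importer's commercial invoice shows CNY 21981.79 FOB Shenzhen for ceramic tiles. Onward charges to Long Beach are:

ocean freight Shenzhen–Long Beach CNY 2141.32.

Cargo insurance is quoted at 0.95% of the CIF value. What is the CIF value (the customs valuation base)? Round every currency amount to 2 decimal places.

Let C be the CIF value. C = FOB price + freight + 0.95% × C
C − 0.95% × C = 21981.79 + 2141.32
0.9905 × C = 24123.11
C = 24123.11 / 0.9905 = 24354.48
Insurance premium = 0.95% × 24354.48 = 231.37

CIF value: CNY 24354.48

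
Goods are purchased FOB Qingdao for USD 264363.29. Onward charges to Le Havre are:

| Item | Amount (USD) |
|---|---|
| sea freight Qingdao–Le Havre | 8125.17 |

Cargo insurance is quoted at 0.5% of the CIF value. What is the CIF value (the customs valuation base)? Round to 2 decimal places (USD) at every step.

Let C be the CIF value. C = FOB price + freight + 0.5% × C
C − 0.5% × C = 264363.29 + 8125.17
0.995 × C = 272488.46
C = 272488.46 / 0.995 = 273857.75
Insurance premium = 0.5% × 273857.75 = 1369.29

CIF value: USD 273857.75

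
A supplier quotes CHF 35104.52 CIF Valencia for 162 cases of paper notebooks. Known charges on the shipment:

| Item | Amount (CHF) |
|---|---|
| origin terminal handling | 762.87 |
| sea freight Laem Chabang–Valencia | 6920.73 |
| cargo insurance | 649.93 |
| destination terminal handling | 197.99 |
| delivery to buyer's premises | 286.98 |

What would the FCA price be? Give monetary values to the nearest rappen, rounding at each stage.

Not relevant to the conversion: delivery, destination terminal — on the buyer under both terms; not part of either seller's price.
From CIF to FCA, the seller no longer bears: origin terminal, freight, insurance.
FCA price = 35104.52 − 762.87 − 6920.73 − 649.93 = 26770.99

FCA price: CHF 26770.99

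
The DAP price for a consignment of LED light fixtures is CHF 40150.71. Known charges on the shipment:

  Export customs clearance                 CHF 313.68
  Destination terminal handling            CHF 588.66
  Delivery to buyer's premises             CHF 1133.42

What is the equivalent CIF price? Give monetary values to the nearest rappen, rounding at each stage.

CIF price: CHF 38428.63

Not relevant to the conversion: export clearance — on the seller under both DAP and CIF; already in the DAP price and stays in the CIF price.
From DAP to CIF, the seller no longer bears: destination terminal, delivery.
CIF price = 40150.71 − 588.66 − 1133.42 = 38428.63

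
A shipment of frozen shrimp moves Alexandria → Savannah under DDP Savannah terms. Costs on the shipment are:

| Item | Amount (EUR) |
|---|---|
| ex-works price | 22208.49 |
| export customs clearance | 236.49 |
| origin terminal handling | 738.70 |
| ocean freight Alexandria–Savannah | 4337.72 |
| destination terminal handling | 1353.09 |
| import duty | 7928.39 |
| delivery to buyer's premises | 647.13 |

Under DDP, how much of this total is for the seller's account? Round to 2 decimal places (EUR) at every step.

DDP: the seller bears all costs including import duty.
Seller's account: goods 22208.49 + export clearance 236.49 + origin terminal 738.70 + freight 4337.72 + destination terminal 1353.09 + duty 7928.39 + delivery 647.13 = 37450.01
Buyer's account: 0.00

Seller's account: EUR 37450.01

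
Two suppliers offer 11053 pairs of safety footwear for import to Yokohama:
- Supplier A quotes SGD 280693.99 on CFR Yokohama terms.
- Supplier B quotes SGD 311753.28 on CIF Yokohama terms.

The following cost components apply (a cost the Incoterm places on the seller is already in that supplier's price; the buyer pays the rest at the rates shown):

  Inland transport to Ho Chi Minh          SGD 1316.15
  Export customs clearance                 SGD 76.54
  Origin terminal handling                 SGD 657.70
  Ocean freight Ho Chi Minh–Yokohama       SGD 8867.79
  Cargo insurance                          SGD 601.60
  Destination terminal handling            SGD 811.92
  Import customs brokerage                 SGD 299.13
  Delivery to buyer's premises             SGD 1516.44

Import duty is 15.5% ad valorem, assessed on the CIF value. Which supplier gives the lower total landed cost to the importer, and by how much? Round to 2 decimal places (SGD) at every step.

Supplier A (CFR):
CIF value = CFR price + insurance = 280693.99 + 601.60 = 281295.59
Import duty = 281295.59 × 15.5% = 43600.82
Buyer bears (A): 601.60 + 811.92 + 299.13 + 1516.44 = 3229.09
Landed cost (A) = invoice 280693.99 + 3229.09 + duty 43600.82 = 327523.90
Supplier B (CIF):
The CIF price already equals the CIF value: 311753.28
Import duty = 311753.28 × 15.5% = 48321.76
Buyer bears (B): 811.92 + 299.13 + 1516.44 = 2627.49
Landed cost (B) = invoice 311753.28 + 2627.49 + duty 48321.76 = 362702.53
Difference = |327523.90 − 362702.53| = 35178.63

Supplier A is cheaper by SGD 35178.63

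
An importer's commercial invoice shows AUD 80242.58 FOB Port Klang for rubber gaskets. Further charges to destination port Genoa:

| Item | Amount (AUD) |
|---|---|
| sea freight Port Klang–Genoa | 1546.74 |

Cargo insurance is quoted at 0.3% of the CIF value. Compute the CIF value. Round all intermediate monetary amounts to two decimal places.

Let C be the CIF value. C = FOB price + freight + 0.3% × C
C − 0.3% × C = 80242.58 + 1546.74
0.997 × C = 81789.32
C = 81789.32 / 0.997 = 82035.43
Insurance premium = 0.3% × 82035.43 = 246.11

CIF value: AUD 82035.43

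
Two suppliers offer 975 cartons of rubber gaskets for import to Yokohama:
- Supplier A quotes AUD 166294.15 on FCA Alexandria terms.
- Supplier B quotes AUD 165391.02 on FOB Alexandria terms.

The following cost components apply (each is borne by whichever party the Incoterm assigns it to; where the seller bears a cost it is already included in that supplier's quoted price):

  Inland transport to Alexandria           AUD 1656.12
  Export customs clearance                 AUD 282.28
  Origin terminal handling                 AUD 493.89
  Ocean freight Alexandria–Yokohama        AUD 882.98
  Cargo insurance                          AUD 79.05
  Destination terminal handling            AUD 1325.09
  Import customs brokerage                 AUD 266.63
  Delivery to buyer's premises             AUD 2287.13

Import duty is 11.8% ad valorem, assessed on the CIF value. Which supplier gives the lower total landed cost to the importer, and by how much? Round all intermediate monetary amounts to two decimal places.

Supplier A (FCA):
CIF value = FCA price + origin terminal + freight + insurance = 166294.15 + 493.89 + 882.98 + 79.05 = 167750.07
Import duty = 167750.07 × 11.8% = 19794.51
Buyer bears (A): 493.89 + 882.98 + 79.05 + 1325.09 + 266.63 + 2287.13 = 5334.77
Landed cost (A) = invoice 166294.15 + 5334.77 + duty 19794.51 = 191423.43
Supplier B (FOB):
CIF value = FOB price + freight + insurance = 165391.02 + 882.98 + 79.05 = 166353.05
Import duty = 166353.05 × 11.8% = 19629.66
Buyer bears (B): 882.98 + 79.05 + 1325.09 + 266.63 + 2287.13 = 4840.88
Landed cost (B) = invoice 165391.02 + 4840.88 + duty 19629.66 = 189861.56
Difference = |191423.43 − 189861.56| = 1561.87

Supplier B is cheaper by AUD 1561.87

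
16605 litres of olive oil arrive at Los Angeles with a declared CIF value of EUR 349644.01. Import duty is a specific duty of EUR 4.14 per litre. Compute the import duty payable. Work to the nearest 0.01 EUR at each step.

Import duty = 16605 × 4.14 = 68744.70

Import duty: EUR 68744.70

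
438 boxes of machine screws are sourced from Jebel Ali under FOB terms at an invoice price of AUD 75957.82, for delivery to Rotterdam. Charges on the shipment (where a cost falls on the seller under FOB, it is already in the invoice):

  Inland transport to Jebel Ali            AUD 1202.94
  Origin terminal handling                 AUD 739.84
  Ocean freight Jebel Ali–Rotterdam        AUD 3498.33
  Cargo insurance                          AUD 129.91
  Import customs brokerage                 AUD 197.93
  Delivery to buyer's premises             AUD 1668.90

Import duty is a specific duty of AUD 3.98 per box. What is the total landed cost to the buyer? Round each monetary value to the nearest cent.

FOB: the seller bears costs until goods are on board at the origin port; the buyer bears freight, insurance and all costs thereafter.
Already in the invoice (seller's account under FOB): inland to port, origin terminal — exclude.
CIF value = FOB price + freight + insurance = 75957.82 + 3498.33 + 129.91 = 79586.06
Import duty = 438 × 3.98 = 1743.24
Buyer bears: freight 3498.33 + insurance 129.91 + brokerage 197.93 + delivery 1668.90 + duty 1743.24 = 7238.31
Landed cost = invoice 75957.82 + 7238.31 = 83196.13

Total landed cost: AUD 83196.13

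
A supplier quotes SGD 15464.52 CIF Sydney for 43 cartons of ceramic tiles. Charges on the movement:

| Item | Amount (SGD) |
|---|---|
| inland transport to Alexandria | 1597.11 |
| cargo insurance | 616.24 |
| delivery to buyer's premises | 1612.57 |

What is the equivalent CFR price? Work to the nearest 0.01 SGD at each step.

Not relevant to the conversion: inland to port — on the seller under both CIF and CFR; already in the CIF price and stays in the CFR price. delivery — on the buyer under both terms; not part of either seller's price.
From CIF to CFR, the seller no longer bears: insurance.
CFR price = 15464.52 − 616.24 = 14848.28

CFR price: SGD 14848.28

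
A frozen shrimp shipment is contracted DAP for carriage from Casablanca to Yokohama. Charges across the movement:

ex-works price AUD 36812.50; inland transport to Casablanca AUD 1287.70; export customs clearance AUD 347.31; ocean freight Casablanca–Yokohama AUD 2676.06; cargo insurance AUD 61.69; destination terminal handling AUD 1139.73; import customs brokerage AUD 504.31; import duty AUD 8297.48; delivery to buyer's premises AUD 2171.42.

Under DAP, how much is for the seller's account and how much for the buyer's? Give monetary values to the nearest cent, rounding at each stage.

Seller: AUD 44496.41; buyer: AUD 8801.79

DAP: the seller bears all costs to the named destination except import duty and clearance.
Seller's account: goods 36812.50 + inland to port 1287.70 + export clearance 347.31 + freight 2676.06 + insurance 61.69 + destination terminal 1139.73 + delivery 2171.42 = 44496.41
Buyer's account: brokerage 504.31 + duty 8297.48 = 8801.79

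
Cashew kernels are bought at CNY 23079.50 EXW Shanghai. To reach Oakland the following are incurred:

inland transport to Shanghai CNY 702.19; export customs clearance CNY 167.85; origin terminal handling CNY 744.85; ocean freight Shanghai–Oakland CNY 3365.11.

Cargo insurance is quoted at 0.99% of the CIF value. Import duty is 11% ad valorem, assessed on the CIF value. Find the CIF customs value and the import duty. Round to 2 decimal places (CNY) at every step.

Let C be the CIF value. C = EXW price + pre-shipment costs + freight + 0.99% × C
C − 0.99% × C = 23079.50 + 702.19 + 167.85 + 744.85 + 3365.11
0.9901 × C = 28059.50
C = 28059.50 / 0.9901 = 28340.07
Insurance premium = 0.99% × 28340.07 = 280.57
Import duty = 28340.07 × 11% = 3117.41

CIF value: CNY 28340.07; import duty: CNY 3117.41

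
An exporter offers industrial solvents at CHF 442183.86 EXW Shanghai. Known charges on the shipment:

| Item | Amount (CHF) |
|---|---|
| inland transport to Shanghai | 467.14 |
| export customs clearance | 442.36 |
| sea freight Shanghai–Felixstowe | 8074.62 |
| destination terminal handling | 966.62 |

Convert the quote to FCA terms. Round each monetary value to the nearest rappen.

Not relevant to the conversion: freight, destination terminal — on the buyer under both terms; not part of either seller's price.
From EXW to FCA, the seller additionally bears: inland to port, export clearance.
FCA price = 442183.86 + 467.14 + 442.36 = 443093.36

FCA price: CHF 443093.36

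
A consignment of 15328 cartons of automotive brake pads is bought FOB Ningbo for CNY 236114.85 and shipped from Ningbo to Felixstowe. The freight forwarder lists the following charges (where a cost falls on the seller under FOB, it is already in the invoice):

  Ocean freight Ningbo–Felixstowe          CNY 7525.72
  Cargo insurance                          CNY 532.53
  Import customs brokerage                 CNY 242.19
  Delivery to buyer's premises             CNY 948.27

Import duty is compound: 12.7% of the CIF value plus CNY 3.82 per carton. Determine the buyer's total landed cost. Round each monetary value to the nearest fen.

FOB: the seller bears costs until goods are on board at the origin port; the buyer bears freight, insurance and all costs thereafter.
CIF value = FOB price + freight + insurance = 236114.85 + 7525.72 + 532.53 = 244173.10
Ad valorem component: 244173.10 × 12.7% = 31009.98
Specific component: 15328 × 3.82 = 58552.96
Import duty = 31009.98 + 58552.96 = 89562.94
Buyer bears: freight 7525.72 + insurance 532.53 + brokerage 242.19 + delivery 948.27 + duty 89562.94 = 98811.65
Landed cost = invoice 236114.85 + 98811.65 = 334926.50

Total landed cost: CNY 334926.50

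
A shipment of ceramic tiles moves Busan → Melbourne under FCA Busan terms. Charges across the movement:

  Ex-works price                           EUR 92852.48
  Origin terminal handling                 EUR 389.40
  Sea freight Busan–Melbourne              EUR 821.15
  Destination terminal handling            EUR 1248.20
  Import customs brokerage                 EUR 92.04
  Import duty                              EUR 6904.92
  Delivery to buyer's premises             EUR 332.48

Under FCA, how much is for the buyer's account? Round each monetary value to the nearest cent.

FCA: the seller delivers export-cleared goods to the carrier; the buyer bears costs from that point.
Seller's account: goods 92852.48 = 92852.48
Buyer's account: origin terminal 389.40 + freight 821.15 + destination terminal 1248.20 + brokerage 92.04 + duty 6904.92 + delivery 332.48 = 9788.19

Buyer's account: EUR 9788.19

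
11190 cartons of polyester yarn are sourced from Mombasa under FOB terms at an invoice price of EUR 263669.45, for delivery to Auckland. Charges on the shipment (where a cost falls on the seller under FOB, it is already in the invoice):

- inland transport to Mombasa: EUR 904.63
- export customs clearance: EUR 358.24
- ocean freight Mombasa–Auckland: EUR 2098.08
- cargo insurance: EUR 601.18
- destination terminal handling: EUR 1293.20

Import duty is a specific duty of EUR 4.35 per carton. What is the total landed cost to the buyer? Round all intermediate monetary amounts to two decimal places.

Total landed cost: EUR 316338.41

FOB: the seller bears costs until goods are on board at the origin port; the buyer bears freight, insurance and all costs thereafter.
Already in the invoice (seller's account under FOB): inland to port, export clearance — exclude.
CIF value = FOB price + freight + insurance = 263669.45 + 2098.08 + 601.18 = 266368.71
Import duty = 11190 × 4.35 = 48676.50
Buyer bears: freight 2098.08 + insurance 601.18 + destination terminal 1293.20 + duty 48676.50 = 52668.96
Landed cost = invoice 263669.45 + 52668.96 = 316338.41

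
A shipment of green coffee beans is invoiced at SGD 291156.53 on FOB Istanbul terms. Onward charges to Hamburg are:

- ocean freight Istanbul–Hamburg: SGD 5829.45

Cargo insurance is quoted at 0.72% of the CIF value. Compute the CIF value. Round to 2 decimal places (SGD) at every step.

CIF value: SGD 299139.79

Let C be the CIF value. C = FOB price + freight + 0.72% × C
C − 0.72% × C = 291156.53 + 5829.45
0.9928 × C = 296985.98
C = 296985.98 / 0.9928 = 299139.79
Insurance premium = 0.72% × 299139.79 = 2153.81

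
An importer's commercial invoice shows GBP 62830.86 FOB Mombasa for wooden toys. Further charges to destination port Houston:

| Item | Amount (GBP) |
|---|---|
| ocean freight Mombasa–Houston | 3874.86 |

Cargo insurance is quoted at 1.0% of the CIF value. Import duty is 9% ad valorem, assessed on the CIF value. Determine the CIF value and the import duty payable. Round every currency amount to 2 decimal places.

Let C be the CIF value. C = FOB price + freight + 1.0% × C
C − 1.0% × C = 62830.86 + 3874.86
0.99 × C = 66705.72
C = 66705.72 / 0.99 = 67379.52
Insurance premium = 1.0% × 67379.52 = 673.80
Import duty = 67379.52 × 9% = 6064.16

CIF value: GBP 67379.52; import duty: GBP 6064.16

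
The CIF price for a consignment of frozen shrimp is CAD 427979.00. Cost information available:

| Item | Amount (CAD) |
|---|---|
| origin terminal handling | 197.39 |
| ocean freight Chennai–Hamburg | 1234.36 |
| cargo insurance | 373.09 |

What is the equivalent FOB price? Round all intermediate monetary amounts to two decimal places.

FOB price: CAD 426371.55

Not relevant to the conversion: origin terminal — on the seller under both CIF and FOB; already in the CIF price and stays in the FOB price.
From CIF to FOB, the seller no longer bears: freight, insurance.
FOB price = 427979.00 − 1234.36 − 373.09 = 426371.55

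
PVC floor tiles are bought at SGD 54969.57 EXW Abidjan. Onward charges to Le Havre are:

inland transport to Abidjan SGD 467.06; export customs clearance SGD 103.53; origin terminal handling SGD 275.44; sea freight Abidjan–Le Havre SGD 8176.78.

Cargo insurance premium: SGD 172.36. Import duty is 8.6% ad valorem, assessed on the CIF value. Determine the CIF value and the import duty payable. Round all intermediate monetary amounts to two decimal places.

CIF value: SGD 64164.74; import duty: SGD 5518.17

CIF = EXW price + pre-shipment costs + freight + insurance
CIF = 54969.57 + 467.06 + 103.53 + 275.44 + 8176.78 + 172.36 = 64164.74
Import duty = 64164.74 × 8.6% = 5518.17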